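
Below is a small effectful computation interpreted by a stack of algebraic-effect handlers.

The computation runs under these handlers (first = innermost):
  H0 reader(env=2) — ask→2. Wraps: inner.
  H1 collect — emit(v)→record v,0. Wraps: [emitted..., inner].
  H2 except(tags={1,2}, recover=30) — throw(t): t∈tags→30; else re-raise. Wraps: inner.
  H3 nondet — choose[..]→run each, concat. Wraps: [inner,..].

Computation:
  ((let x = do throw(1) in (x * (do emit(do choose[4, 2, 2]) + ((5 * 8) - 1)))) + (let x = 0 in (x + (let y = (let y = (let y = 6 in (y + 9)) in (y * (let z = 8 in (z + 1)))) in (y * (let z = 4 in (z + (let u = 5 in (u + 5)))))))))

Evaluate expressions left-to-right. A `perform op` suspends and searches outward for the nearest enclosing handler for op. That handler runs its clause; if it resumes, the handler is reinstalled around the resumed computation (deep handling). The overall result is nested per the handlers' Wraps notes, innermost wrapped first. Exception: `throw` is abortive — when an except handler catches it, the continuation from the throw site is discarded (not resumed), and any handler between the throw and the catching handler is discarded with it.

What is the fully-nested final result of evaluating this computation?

Step-by-step:
throw(1) @ H2 caught ⇒ 30
H3 returns [30]
= [30]

Answer: [30]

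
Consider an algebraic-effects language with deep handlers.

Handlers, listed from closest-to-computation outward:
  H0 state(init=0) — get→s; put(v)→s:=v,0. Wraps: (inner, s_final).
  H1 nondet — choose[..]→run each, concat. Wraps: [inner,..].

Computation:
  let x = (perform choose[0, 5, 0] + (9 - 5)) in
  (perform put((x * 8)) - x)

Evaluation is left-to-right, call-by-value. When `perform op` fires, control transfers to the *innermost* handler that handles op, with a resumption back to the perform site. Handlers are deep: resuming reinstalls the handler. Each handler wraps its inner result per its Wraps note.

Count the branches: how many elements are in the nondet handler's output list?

Answer: 3

Working:
choose[0, 5, 0] @ H1
  branch[0] choose=0:
    put(32) @ H0 ⇒ s:=32
    H0 returns (-4, 32)
    H1 returns [(-4, 32)]
  branch[1] choose=5:
    put(72) @ H0 ⇒ s:=72
    H0 returns (-9, 72)
    H1 returns [(-9, 72)]
  branch[2] choose=0:
    put(32) @ H0 ⇒ s:=32
    H0 returns (-4, 32)
    H1 returns [(-4, 32)]
= [(-4, 32), (-9, 72), (-4, 32)]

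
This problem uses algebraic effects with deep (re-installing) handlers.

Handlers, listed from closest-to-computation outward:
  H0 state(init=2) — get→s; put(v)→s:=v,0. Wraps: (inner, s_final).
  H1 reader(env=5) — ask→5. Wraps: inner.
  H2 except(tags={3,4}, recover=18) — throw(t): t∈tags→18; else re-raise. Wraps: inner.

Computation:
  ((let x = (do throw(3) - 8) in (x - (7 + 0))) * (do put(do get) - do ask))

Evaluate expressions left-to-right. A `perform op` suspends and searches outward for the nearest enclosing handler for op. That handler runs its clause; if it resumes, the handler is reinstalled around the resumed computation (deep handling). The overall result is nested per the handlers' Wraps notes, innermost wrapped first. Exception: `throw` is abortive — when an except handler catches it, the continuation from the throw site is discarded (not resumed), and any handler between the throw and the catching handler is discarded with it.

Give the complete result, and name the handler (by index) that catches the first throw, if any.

Answer: 18 ; first throw caught by: H2

Working:
throw(3) @ H2 caught ⇒ 18
= 18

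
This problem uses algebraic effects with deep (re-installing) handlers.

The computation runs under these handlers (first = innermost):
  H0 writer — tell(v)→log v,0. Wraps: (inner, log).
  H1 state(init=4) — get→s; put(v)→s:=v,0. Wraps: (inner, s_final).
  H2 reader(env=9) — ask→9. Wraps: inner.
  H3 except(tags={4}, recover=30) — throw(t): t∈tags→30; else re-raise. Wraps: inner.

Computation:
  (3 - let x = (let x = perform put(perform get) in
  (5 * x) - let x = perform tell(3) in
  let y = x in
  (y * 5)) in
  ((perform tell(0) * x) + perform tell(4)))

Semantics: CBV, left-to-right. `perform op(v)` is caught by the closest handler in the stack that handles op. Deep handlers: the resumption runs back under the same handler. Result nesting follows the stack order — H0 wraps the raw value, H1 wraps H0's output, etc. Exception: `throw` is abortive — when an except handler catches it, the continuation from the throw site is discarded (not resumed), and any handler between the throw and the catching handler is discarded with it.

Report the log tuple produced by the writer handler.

Answer: (3, 0, 4)

Working:
get @ H1 ⇒ 4
put(4) @ H1 ⇒ s:=4
tell(3) @ H0 ⇒ log+=3
tell(0) @ H0 ⇒ log+=0
tell(4) @ H0 ⇒ log+=4
H0 returns (3, (3, 0, 4))
H1 returns ((3, (3, 0, 4)), 4)
H2 returns ((3, (3, 0, 4)), 4)
H3 returns ((3, (3, 0, 4)), 4)
= ((3, (3, 0, 4)), 4)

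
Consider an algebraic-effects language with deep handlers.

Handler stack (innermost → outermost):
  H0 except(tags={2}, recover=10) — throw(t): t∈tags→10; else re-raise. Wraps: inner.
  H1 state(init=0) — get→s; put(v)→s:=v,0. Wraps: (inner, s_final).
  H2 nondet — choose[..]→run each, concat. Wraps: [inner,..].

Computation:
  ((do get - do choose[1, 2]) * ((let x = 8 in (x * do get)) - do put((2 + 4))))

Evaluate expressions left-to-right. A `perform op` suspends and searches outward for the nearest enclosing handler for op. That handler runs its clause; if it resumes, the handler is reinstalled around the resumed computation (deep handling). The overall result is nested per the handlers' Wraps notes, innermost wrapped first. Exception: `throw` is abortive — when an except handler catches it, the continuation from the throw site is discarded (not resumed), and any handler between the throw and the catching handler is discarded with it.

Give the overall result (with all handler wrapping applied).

Evaluation trace:
get @ H1 ⇒ 0
choose[1, 2] @ H2
  branch[0] choose=1:
    get @ H1 ⇒ 0
    put(6) @ H1 ⇒ s:=6
    H0 returns 0
    H1 returns (0, 6)
    H2 returns [(0, 6)]
  branch[1] choose=2:
    get @ H1 ⇒ 0
    put(6) @ H1 ⇒ s:=6
    H0 returns 0
    H1 returns (0, 6)
    H2 returns [(0, 6)]
= [(0, 6), (0, 6)]

Answer: [(0, 6), (0, 6)]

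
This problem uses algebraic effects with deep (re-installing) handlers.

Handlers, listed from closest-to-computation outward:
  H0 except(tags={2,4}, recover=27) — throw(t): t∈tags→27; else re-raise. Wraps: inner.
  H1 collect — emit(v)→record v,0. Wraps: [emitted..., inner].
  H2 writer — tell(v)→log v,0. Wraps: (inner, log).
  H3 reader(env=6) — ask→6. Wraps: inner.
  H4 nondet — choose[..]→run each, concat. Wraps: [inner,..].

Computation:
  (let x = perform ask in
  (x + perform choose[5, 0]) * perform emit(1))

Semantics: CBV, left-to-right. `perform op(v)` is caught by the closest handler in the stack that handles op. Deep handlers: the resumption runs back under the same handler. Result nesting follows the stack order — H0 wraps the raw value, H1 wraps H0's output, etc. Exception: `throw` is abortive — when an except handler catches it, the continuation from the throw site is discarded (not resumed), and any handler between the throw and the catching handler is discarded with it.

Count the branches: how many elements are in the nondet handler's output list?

Answer: 2

Step-by-step:
ask @ H3 ⇒ 6
choose[5, 0] @ H4
  branch[0] choose=5:
    emit(1) @ H1 ⇒ out+=1
    H0 returns 0
    H1 returns [1, 0]
    H2 returns ([1, 0], ())
    H3 returns ([1, 0], ())
    H4 returns [([1, 0], ())]
  branch[1] choose=0:
    emit(1) @ H1 ⇒ out+=1
    H0 returns 0
    H1 returns [1, 0]
    H2 returns ([1, 0], ())
    H3 returns ([1, 0], ())
    H4 returns [([1, 0], ())]
= [([1, 0], ()), ([1, 0], ())]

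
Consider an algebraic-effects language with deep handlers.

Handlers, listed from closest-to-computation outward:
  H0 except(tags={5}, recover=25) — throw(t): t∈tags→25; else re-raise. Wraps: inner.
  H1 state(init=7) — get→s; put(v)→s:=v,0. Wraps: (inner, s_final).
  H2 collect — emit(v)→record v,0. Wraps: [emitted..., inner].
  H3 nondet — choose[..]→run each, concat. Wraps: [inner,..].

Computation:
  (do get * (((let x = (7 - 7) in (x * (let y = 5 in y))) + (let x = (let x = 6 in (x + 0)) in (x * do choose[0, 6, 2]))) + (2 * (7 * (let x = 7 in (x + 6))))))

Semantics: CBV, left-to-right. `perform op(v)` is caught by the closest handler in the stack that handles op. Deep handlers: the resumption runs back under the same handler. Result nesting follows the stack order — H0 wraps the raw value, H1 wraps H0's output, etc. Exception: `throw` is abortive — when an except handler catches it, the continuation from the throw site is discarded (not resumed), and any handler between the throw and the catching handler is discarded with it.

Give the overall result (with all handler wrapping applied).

Answer: [[(1274, 7)], [(1526, 7)], [(1358, 7)]]

Evaluation trace:
get @ H1 ⇒ 7
choose[0, 6, 2] @ H3
  branch[0] choose=0:
    H0 returns 1274
    H1 returns (1274, 7)
    H2 returns [(1274, 7)]
    H3 returns [[(1274, 7)]]
  branch[1] choose=6:
    H0 returns 1526
    H1 returns (1526, 7)
    H2 returns [(1526, 7)]
    H3 returns [[(1526, 7)]]
  branch[2] choose=2:
    H0 returns 1358
    H1 returns (1358, 7)
    H2 returns [(1358, 7)]
    H3 returns [[(1358, 7)]]
= [[(1274, 7)], [(1526, 7)], [(1358, 7)]]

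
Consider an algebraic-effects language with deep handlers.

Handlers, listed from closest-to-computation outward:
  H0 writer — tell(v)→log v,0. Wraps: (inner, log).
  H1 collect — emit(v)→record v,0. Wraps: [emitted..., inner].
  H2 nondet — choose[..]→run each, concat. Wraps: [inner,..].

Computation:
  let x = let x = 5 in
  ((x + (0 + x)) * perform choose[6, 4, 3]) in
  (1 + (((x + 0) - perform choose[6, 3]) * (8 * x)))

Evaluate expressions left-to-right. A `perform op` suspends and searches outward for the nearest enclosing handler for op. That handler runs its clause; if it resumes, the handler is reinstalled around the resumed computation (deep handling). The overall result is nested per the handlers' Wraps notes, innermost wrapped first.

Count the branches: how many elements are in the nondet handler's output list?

Answer: 6

Step-by-step:
choose[6, 4, 3] @ H2
  branch[0] choose=6:
    choose[6, 3] @ H2
      branch[0] choose=6:
        H0 returns (25921, ())
        H1 returns [(25921, ())]
        H2 returns [[(25921, ())]]
      branch[1] choose=3:
        H0 returns (27361, ())
        H1 returns [(27361, ())]
        H2 returns [[(27361, ())]]
  branch[1] choose=4:
    choose[6, 3] @ H2
      branch[0] choose=6:
        H0 returns (10881, ())
        H1 returns [(10881, ())]
        H2 returns [[(10881, ())]]
      branch[1] choose=3:
        H0 returns (11841, ())
        H1 returns [(11841, ())]
        H2 returns [[(11841, ())]]
  branch[2] choose=3:
    choose[6, 3] @ H2
      branch[0] choose=6:
        H0 returns (5761, ())
        H1 returns [(5761, ())]
        H2 returns [[(5761, ())]]
      branch[1] choose=3:
        H0 returns (6481, ())
        H1 returns [(6481, ())]
        H2 returns [[(6481, ())]]
= [[(25921, ())], [(27361, ())], [(10881, ())], [(11841, ())], [(5761, ())], [(6481, ())]]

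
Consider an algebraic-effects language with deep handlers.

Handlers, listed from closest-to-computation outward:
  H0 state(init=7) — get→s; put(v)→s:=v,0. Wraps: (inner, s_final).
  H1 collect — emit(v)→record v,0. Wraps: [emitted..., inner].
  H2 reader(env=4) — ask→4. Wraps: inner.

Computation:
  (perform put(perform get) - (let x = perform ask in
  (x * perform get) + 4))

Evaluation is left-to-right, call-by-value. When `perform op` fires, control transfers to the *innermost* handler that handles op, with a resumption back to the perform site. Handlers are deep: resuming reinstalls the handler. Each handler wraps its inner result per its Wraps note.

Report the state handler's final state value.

Answer: 7

Working:
get @ H0 ⇒ 7
put(7) @ H0 ⇒ s:=7
ask @ H2 ⇒ 4
get @ H0 ⇒ 7
H0 returns (-32, 7)
H1 returns [(-32, 7)]
H2 returns [(-32, 7)]
= [(-32, 7)]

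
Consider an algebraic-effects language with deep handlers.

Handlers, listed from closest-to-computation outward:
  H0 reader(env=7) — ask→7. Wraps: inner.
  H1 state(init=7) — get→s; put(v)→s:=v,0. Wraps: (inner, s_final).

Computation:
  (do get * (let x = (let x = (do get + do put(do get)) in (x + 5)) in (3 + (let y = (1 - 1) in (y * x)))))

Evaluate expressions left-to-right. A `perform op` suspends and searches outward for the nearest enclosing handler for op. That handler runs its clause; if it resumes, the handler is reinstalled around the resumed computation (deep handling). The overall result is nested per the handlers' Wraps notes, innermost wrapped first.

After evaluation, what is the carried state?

Step-by-step:
get @ H1 ⇒ 7
get @ H1 ⇒ 7
get @ H1 ⇒ 7
put(7) @ H1 ⇒ s:=7
H0 returns 21
H1 returns (21, 7)
= (21, 7)

Answer: 7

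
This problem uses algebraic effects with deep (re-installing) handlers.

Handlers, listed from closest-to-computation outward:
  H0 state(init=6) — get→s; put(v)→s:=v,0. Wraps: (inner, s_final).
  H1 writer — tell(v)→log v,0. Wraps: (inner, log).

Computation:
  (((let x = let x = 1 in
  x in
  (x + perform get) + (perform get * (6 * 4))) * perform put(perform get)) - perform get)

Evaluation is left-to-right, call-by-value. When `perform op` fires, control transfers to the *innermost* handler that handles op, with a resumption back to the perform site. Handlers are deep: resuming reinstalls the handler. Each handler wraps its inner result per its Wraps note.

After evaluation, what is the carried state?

Answer: 6

Evaluation trace:
get @ H0 ⇒ 6
get @ H0 ⇒ 6
get @ H0 ⇒ 6
put(6) @ H0 ⇒ s:=6
get @ H0 ⇒ 6
H0 returns (-6, 6)
H1 returns ((-6, 6), ())
= ((-6, 6), ())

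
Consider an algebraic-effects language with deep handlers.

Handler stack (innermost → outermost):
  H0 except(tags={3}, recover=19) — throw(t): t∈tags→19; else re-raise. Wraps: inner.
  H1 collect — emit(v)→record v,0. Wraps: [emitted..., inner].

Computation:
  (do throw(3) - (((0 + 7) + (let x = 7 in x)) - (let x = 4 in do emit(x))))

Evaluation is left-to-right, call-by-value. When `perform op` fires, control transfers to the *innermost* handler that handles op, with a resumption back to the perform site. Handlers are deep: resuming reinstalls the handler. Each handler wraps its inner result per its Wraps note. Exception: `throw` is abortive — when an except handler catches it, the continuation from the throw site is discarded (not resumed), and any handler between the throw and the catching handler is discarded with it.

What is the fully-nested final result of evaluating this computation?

Answer: [19]

Evaluation trace:
throw(3) @ H0 caught ⇒ 19
H1 returns [19]
= [19]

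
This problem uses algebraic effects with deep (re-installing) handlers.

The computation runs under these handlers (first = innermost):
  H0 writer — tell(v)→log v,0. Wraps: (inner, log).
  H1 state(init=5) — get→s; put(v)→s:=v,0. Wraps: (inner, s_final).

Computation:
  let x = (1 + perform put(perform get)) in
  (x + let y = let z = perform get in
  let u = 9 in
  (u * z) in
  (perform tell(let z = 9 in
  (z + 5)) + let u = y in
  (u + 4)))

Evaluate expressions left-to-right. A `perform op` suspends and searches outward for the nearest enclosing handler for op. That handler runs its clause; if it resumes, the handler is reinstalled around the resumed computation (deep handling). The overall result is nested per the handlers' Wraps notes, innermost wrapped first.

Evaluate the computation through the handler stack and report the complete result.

Step-by-step:
get @ H1 ⇒ 5
put(5) @ H1 ⇒ s:=5
get @ H1 ⇒ 5
tell(14) @ H0 ⇒ log+=14
H0 returns (50, (14))
H1 returns ((50, (14)), 5)
= ((50, (14)), 5)

Answer: ((50, (14)), 5)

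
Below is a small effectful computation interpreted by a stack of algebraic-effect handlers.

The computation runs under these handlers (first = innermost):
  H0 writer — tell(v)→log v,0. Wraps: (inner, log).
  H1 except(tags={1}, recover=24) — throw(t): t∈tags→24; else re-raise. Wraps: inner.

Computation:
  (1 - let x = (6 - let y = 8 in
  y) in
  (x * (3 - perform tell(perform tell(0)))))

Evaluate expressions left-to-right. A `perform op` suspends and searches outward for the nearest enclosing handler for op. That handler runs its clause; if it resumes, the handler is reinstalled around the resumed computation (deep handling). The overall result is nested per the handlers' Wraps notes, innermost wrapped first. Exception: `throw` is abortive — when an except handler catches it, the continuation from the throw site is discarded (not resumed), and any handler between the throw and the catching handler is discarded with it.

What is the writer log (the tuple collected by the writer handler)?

Answer: (0, 0)

Step-by-step:
tell(0) @ H0 ⇒ log+=0
tell(0) @ H0 ⇒ log+=0
H0 returns (7, (0, 0))
H1 returns (7, (0, 0))
= (7, (0, 0))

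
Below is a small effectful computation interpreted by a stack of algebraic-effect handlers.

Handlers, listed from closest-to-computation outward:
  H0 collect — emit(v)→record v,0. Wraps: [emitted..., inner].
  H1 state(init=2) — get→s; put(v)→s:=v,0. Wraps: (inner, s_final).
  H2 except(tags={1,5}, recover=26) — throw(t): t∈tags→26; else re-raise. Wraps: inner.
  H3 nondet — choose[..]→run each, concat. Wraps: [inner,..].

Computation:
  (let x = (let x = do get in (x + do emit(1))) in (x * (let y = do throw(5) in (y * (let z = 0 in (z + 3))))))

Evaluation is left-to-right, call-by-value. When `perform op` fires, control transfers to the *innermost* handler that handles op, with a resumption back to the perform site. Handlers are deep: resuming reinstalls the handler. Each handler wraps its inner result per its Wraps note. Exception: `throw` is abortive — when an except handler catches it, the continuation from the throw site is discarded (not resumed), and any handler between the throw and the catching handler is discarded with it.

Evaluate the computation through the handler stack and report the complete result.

Answer: [26]

Step-by-step:
get @ H1 ⇒ 2
emit(1) @ H0 ⇒ out+=1
throw(5) @ H2 caught ⇒ 26
H3 returns [26]
= [26]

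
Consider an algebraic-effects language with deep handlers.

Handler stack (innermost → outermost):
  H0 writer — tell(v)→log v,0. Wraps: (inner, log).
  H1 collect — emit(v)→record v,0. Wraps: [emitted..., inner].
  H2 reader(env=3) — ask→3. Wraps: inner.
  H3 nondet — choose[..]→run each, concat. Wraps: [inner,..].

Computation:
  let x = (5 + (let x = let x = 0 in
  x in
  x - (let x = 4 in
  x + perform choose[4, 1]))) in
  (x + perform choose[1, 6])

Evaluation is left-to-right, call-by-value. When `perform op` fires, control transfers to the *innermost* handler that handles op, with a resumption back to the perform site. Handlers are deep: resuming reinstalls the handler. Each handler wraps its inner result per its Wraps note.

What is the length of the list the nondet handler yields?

Answer: 4

Step-by-step:
choose[4, 1] @ H3
  branch[0] choose=4:
    choose[1, 6] @ H3
      branch[0] choose=1:
        H0 returns (-2, ())
        H1 returns [(-2, ())]
        H2 returns [(-2, ())]
        H3 returns [[(-2, ())]]
      branch[1] choose=6:
        H0 returns (3, ())
        H1 returns [(3, ())]
        H2 returns [(3, ())]
        H3 returns [[(3, ())]]
  branch[1] choose=1:
    choose[1, 6] @ H3
      branch[0] choose=1:
        H0 returns (1, ())
        H1 returns [(1, ())]
        H2 returns [(1, ())]
        H3 returns [[(1, ())]]
      branch[1] choose=6:
        H0 returns (6, ())
        H1 returns [(6, ())]
        H2 returns [(6, ())]
        H3 returns [[(6, ())]]
= [[(-2, ())], [(3, ())], [(1, ())], [(6, ())]]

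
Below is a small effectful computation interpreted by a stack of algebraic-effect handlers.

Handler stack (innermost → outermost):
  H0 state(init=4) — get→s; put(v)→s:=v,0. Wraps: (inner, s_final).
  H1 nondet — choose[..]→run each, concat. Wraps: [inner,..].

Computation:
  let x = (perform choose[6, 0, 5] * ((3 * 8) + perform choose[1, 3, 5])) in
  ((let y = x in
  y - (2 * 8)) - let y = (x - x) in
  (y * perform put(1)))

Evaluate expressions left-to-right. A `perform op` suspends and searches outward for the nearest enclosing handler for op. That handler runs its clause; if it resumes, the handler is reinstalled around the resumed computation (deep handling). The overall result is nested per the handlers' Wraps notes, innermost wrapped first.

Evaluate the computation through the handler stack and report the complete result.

Evaluation trace:
choose[6, 0, 5] @ H1
  branch[0] choose=6:
    choose[1, 3, 5] @ H1
      branch[0] choose=1:
        put(1) @ H0 ⇒ s:=1
        H0 returns (134, 1)
        H1 returns [(134, 1)]
      branch[1] choose=3:
        put(1) @ H0 ⇒ s:=1
        H0 returns (146, 1)
        H1 returns [(146, 1)]
      branch[2] choose=5:
        put(1) @ H0 ⇒ s:=1
        H0 returns (158, 1)
        H1 returns [(158, 1)]
  branch[1] choose=0:
    choose[1, 3, 5] @ H1
      branch[0] choose=1:
        put(1) @ H0 ⇒ s:=1
        H0 returns (-16, 1)
        H1 returns [(-16, 1)]
      branch[1] choose=3:
        put(1) @ H0 ⇒ s:=1
        H0 returns (-16, 1)
        H1 returns [(-16, 1)]
      branch[2] choose=5:
        put(1) @ H0 ⇒ s:=1
        H0 returns (-16, 1)
        H1 returns [(-16, 1)]
  branch[2] choose=5:
    choose[1, 3, 5] @ H1
      branch[0] choose=1:
        put(1) @ H0 ⇒ s:=1
        H0 returns (109, 1)
        H1 returns [(109, 1)]
      branch[1] choose=3:
        put(1) @ H0 ⇒ s:=1
        H0 returns (119, 1)
        H1 returns [(119, 1)]
      branch[2] choose=5:
        put(1) @ H0 ⇒ s:=1
        H0 returns (129, 1)
        H1 returns [(129, 1)]
= [(134, 1), (146, 1), (158, 1), (-16, 1), (-16, 1), (-16, 1), (109, 1), (119, 1), (129, 1)]

Answer: [(134, 1), (146, 1), (158, 1), (-16, 1), (-16, 1), (-16, 1), (109, 1), (119, 1), (129, 1)]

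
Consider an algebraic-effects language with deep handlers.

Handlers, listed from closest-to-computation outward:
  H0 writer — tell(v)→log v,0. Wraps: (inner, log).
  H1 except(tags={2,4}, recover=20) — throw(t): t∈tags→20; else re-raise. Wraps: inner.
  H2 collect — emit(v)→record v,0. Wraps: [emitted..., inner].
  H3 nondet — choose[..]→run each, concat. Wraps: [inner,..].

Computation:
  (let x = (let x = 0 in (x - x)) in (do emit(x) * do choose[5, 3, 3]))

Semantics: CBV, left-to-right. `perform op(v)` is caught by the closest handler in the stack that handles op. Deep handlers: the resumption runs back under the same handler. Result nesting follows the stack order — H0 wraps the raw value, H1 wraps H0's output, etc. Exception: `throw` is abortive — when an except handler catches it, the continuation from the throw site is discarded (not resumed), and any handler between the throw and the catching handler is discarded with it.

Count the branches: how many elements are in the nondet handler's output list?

Working:
emit(0) @ H2 ⇒ out+=0
choose[5, 3, 3] @ H3
  branch[0] choose=5:
    H0 returns (0, ())
    H1 returns (0, ())
    H2 returns [0, (0, ())]
    H3 returns [[0, (0, ())]]
  branch[1] choose=3:
    H0 returns (0, ())
    H1 returns (0, ())
    H2 returns [0, (0, ())]
    H3 returns [[0, (0, ())]]
  branch[2] choose=3:
    H0 returns (0, ())
    H1 returns (0, ())
    H2 returns [0, (0, ())]
    H3 returns [[0, (0, ())]]
= [[0, (0, ())], [0, (0, ())], [0, (0, ())]]

Answer: 3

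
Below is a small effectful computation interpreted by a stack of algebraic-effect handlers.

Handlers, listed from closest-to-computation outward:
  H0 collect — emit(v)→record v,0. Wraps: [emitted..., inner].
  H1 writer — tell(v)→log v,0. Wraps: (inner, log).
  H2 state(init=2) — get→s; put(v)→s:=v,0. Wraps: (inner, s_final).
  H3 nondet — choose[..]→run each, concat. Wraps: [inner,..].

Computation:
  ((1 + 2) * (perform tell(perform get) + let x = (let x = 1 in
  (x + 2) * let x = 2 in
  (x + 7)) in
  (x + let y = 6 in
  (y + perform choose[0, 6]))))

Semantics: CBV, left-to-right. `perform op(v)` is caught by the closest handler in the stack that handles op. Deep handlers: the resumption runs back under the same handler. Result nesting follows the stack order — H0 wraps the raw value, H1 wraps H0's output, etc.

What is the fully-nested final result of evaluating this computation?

Working:
get @ H2 ⇒ 2
tell(2) @ H1 ⇒ log+=2
choose[0, 6] @ H3
  branch[0] choose=0:
    H0 returns [99]
    H1 returns ([99], (2))
    H2 returns (([99], (2)), 2)
    H3 returns [(([99], (2)), 2)]
  branch[1] choose=6:
    H0 returns [117]
    H1 returns ([117], (2))
    H2 returns (([117], (2)), 2)
    H3 returns [(([117], (2)), 2)]
= [(([99], (2)), 2), (([117], (2)), 2)]

Answer: [(([99], (2)), 2), (([117], (2)), 2)]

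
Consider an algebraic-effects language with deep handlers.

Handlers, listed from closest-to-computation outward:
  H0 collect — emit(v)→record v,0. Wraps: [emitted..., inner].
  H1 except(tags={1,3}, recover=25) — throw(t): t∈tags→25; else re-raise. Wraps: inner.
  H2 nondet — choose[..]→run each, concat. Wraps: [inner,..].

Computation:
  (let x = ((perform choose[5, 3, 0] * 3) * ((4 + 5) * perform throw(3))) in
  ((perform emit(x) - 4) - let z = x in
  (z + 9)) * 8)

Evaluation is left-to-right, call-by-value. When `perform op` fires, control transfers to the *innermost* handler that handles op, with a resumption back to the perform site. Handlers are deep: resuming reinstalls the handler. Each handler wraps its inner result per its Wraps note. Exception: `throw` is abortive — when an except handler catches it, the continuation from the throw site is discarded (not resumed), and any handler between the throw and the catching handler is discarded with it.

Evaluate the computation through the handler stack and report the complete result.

Answer: [25, 25, 25]

Evaluation trace:
choose[5, 3, 0] @ H2
  branch[0] choose=5:
    throw(3) @ H1 caught ⇒ 25
    H2 returns [25]
  branch[1] choose=3:
    throw(3) @ H1 caught ⇒ 25
    H2 returns [25]
  branch[2] choose=0:
    throw(3) @ H1 caught ⇒ 25
    H2 returns [25]
= [25, 25, 25]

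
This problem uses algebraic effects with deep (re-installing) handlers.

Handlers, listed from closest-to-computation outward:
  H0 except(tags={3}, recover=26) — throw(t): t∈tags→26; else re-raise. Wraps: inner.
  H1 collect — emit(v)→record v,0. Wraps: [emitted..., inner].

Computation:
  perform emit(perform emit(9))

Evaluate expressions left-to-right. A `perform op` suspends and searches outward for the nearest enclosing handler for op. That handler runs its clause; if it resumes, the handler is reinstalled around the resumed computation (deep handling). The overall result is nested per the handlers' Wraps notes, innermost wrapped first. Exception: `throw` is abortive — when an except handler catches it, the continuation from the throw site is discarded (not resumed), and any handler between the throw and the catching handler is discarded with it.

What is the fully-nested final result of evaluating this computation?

Answer: [9, 0, 0]

Step-by-step:
emit(9) @ H1 ⇒ out+=9
emit(0) @ H1 ⇒ out+=0
H0 returns 0
H1 returns [9, 0, 0]
= [9, 0, 0]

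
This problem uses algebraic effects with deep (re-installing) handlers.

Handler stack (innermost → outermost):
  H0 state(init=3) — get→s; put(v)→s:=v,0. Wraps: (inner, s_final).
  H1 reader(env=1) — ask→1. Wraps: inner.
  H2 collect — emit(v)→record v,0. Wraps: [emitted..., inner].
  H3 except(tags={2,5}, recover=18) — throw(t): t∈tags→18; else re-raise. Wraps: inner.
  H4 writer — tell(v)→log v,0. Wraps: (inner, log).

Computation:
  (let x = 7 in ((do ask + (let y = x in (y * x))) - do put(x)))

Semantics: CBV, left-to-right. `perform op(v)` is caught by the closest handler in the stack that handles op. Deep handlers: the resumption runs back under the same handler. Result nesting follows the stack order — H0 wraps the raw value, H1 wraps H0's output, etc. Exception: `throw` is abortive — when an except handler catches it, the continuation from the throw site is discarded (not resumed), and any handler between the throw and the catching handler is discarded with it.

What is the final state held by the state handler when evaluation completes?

Working:
ask @ H1 ⇒ 1
put(7) @ H0 ⇒ s:=7
H0 returns (50, 7)
H1 returns (50, 7)
H2 returns [(50, 7)]
H3 returns [(50, 7)]
H4 returns ([(50, 7)], ())
= ([(50, 7)], ())

Answer: 7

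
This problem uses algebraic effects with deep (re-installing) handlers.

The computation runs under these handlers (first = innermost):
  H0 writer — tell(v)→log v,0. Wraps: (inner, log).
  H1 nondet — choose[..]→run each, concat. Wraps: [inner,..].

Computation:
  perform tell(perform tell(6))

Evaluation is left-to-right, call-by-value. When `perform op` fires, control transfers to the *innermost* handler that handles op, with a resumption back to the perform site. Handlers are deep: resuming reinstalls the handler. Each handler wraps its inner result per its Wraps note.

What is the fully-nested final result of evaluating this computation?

Answer: [(0, (6, 0))]

Step-by-step:
tell(6) @ H0 ⇒ log+=6
tell(0) @ H0 ⇒ log+=0
H0 returns (0, (6, 0))
H1 returns [(0, (6, 0))]
= [(0, (6, 0))]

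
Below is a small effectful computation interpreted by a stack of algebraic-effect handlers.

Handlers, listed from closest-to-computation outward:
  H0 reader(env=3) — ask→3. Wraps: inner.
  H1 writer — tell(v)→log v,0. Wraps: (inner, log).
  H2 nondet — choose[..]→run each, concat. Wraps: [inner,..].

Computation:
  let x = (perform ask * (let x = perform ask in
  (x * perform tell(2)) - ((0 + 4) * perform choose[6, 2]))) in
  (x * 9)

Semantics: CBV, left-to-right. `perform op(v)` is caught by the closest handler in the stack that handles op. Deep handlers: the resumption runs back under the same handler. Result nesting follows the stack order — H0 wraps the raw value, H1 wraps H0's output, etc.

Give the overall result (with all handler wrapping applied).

Evaluation trace:
ask @ H0 ⇒ 3
ask @ H0 ⇒ 3
tell(2) @ H1 ⇒ log+=2
choose[6, 2] @ H2
  branch[0] choose=6:
    H0 returns -648
    H1 returns (-648, (2))
    H2 returns [(-648, (2))]
  branch[1] choose=2:
    H0 returns -216
    H1 returns (-216, (2))
    H2 returns [(-216, (2))]
= [(-648, (2)), (-216, (2))]

Answer: [(-648, (2)), (-216, (2))]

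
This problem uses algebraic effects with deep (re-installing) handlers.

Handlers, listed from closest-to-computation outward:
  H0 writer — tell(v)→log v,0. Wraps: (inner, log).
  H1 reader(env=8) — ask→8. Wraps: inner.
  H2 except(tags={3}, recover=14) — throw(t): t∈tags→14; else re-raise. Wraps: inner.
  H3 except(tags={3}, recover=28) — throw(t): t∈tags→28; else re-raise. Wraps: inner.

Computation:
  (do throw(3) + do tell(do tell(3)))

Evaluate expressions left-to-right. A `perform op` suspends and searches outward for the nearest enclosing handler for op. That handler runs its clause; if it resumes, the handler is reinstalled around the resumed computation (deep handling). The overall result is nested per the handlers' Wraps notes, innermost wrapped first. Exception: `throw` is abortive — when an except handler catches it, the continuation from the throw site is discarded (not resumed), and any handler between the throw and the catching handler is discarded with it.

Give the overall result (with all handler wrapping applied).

Working:
throw(3) @ H2 caught ⇒ 14
H3 returns 14
= 14

Answer: 14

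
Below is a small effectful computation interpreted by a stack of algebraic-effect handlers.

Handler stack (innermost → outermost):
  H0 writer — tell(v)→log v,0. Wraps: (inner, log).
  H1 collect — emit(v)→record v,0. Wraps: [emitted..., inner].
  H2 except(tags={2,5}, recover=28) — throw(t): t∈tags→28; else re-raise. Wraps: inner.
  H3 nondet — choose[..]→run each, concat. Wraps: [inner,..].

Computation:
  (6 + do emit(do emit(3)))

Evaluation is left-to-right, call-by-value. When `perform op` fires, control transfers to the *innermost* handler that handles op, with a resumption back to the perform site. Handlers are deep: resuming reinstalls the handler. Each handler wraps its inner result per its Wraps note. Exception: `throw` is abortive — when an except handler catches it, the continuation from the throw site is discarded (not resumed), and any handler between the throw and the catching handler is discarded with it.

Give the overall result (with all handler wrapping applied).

Working:
emit(3) @ H1 ⇒ out+=3
emit(0) @ H1 ⇒ out+=0
H0 returns (6, ())
H1 returns [3, 0, (6, ())]
H2 returns [3, 0, (6, ())]
H3 returns [[3, 0, (6, ())]]
= [[3, 0, (6, ())]]

Answer: [[3, 0, (6, ())]]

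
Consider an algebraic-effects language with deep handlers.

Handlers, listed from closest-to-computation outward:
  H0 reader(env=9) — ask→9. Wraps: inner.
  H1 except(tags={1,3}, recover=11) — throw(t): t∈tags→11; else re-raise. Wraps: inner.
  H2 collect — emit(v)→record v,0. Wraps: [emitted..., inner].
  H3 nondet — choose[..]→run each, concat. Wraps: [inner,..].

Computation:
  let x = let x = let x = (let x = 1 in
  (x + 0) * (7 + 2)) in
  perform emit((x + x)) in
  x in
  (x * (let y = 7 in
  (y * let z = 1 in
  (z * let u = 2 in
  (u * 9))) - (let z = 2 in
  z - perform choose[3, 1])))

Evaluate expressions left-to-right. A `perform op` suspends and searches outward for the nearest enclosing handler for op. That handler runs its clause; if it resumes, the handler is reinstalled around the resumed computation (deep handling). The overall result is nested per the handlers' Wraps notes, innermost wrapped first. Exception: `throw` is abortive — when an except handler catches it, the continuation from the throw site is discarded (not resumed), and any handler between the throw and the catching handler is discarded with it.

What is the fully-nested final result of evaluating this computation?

Answer: [[18, 0], [18, 0]]

Evaluation trace:
emit(18) @ H2 ⇒ out+=18
choose[3, 1] @ H3
  branch[0] choose=3:
    H0 returns 0
    H1 returns 0
    H2 returns [18, 0]
    H3 returns [[18, 0]]
  branch[1] choose=1:
    H0 returns 0
    H1 returns 0
    H2 returns [18, 0]
    H3 returns [[18, 0]]
= [[18, 0], [18, 0]]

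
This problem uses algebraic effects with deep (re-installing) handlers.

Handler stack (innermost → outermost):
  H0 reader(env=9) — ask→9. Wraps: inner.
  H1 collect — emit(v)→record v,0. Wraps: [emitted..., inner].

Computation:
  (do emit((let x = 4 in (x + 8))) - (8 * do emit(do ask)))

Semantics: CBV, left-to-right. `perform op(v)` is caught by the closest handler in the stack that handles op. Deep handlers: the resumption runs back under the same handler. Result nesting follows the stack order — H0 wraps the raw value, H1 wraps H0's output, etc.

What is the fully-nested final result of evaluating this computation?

Step-by-step:
emit(12) @ H1 ⇒ out+=12
ask @ H0 ⇒ 9
emit(9) @ H1 ⇒ out+=9
H0 returns 0
H1 returns [12, 9, 0]
= [12, 9, 0]

Answer: [12, 9, 0]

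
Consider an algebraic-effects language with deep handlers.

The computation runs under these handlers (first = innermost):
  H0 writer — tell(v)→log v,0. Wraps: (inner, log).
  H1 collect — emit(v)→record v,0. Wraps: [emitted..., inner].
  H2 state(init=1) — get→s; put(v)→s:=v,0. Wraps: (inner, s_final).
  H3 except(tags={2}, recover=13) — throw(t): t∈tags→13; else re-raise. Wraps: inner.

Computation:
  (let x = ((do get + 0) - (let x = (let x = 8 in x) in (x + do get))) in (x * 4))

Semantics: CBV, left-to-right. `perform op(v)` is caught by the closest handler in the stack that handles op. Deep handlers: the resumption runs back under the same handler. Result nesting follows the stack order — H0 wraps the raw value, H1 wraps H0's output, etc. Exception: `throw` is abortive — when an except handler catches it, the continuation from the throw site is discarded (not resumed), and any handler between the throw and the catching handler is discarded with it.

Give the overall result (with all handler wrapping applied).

Working:
get @ H2 ⇒ 1
get @ H2 ⇒ 1
H0 returns (-32, ())
H1 returns [(-32, ())]
H2 returns ([(-32, ())], 1)
H3 returns ([(-32, ())], 1)
= ([(-32, ())], 1)

Answer: ([(-32, ())], 1)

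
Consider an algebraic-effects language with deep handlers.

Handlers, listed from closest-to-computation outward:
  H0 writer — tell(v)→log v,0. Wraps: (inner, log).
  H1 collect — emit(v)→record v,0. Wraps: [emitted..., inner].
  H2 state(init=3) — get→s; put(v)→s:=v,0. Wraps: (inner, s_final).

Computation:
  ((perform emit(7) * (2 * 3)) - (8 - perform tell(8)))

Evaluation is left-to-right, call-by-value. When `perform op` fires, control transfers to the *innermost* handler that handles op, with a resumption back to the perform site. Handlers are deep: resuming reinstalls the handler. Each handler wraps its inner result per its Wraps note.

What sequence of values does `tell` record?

Working:
emit(7) @ H1 ⇒ out+=7
tell(8) @ H0 ⇒ log+=8
H0 returns (-8, (8))
H1 returns [7, (-8, (8))]
H2 returns ([7, (-8, (8))], 3)
= ([7, (-8, (8))], 3)

Answer: (8)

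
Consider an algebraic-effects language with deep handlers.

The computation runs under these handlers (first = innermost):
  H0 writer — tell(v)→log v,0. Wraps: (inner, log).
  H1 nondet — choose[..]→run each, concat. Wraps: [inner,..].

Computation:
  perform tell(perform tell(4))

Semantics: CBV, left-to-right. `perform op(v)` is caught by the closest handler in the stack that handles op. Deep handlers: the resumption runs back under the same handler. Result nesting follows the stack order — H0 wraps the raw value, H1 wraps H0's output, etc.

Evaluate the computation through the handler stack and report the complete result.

Working:
tell(4) @ H0 ⇒ log+=4
tell(0) @ H0 ⇒ log+=0
H0 returns (0, (4, 0))
H1 returns [(0, (4, 0))]
= [(0, (4, 0))]

Answer: [(0, (4, 0))]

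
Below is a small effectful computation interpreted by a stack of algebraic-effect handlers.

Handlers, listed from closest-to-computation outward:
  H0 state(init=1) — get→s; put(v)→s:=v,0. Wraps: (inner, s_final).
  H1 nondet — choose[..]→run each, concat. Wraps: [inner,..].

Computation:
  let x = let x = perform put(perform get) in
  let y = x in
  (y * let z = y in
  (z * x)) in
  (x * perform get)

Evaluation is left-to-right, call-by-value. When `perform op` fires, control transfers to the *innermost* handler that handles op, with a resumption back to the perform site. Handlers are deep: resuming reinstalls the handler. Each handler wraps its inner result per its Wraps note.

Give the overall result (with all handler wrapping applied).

Answer: [(0, 1)]

Step-by-step:
get @ H0 ⇒ 1
put(1) @ H0 ⇒ s:=1
get @ H0 ⇒ 1
H0 returns (0, 1)
H1 returns [(0, 1)]
= [(0, 1)]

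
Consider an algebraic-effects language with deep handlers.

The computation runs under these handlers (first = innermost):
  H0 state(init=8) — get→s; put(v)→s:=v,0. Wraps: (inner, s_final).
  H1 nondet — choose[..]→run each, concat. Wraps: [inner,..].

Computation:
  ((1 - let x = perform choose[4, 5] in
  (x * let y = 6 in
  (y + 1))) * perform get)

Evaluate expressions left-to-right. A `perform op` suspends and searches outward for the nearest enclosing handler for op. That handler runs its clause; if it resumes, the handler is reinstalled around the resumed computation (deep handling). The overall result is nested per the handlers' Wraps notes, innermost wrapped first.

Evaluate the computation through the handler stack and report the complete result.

Step-by-step:
choose[4, 5] @ H1
  branch[0] choose=4:
    get @ H0 ⇒ 8
    H0 returns (-216, 8)
    H1 returns [(-216, 8)]
  branch[1] choose=5:
    get @ H0 ⇒ 8
    H0 returns (-272, 8)
    H1 returns [(-272, 8)]
= [(-216, 8), (-272, 8)]

Answer: [(-216, 8), (-272, 8)]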